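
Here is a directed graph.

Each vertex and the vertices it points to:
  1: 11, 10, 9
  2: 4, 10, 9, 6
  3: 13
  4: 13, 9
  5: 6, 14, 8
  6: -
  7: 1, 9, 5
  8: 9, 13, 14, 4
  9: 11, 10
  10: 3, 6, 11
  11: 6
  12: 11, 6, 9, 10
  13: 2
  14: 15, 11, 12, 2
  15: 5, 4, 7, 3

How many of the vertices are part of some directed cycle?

11

A vertex is on a directed cycle iff it belongs to a strongly connected component of size ≥ 2 (or has a self-loop).
The vertices on cycles are {2, 3, 4, 5, 7, 8, 9, 10, 13, 14, 15} — 11 in total.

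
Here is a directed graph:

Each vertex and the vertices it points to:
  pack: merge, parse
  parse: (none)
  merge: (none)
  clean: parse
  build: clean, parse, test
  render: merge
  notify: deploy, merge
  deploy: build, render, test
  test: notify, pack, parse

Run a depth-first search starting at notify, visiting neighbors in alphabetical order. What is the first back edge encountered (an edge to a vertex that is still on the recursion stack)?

DFS from notify (visiting neighbors in alphabetical order); mark gray on enter, black on exit:
notify gray
  deploy gray
    build gray
      clean gray
        parse gray
        parse black
      clean black
      build→parse: parse black — skip
      test gray
        test→notify: notify is gray → back edge
First back edge: test → notify.

test→notify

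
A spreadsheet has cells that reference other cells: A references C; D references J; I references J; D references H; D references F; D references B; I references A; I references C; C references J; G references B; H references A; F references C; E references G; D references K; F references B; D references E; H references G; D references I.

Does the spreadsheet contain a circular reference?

No

DFS with white/gray/black marking, starting from E:
E gray
  G gray
    B gray
    B black
  G black
E black
A gray
  C gray
    J gray
    J black
  C black
A black
D gray
  K gray
  K black
  F gray
    F→B: B black — skip
    F→C: C black — skip
  F black
  I gray
    I→J: J black — skip
    I→A: A black — skip
    I→C: C black — skip
  I black
  H gray
    H→G: G black — skip
    H→A: A black — skip
  H black
  D→J: J black — skip
  D→E: E black — skip
  D→B: B black — skip
D black
Every edge goes to a white or black vertex — no back edge, so the graph is acyclic.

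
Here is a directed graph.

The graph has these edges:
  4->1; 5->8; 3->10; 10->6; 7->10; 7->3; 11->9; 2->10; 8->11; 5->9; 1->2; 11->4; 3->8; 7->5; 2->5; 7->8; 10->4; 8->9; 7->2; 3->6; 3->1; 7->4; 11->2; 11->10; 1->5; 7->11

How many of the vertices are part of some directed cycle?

7

A vertex is on a directed cycle iff it belongs to a strongly connected component of size ≥ 2 (or has a self-loop).
The vertices on cycles are {1, 2, 4, 5, 8, 10, 11} — 7 in total.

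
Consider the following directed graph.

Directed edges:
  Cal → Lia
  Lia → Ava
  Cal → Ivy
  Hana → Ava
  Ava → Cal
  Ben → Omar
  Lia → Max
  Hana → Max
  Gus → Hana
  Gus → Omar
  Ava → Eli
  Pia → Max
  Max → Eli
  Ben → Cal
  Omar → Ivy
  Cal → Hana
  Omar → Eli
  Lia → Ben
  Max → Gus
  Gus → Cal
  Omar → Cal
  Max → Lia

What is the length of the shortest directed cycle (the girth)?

For each vertex v, BFS finds the shortest path from v back to v.
The shortest such closed walk is Max → Lia → Max, length 2.

2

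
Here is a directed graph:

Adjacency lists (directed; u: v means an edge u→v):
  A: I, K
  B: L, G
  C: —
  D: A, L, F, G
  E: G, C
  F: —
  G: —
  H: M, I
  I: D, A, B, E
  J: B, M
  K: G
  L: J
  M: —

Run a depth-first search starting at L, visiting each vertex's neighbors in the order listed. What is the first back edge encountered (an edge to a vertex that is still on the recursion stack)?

B→L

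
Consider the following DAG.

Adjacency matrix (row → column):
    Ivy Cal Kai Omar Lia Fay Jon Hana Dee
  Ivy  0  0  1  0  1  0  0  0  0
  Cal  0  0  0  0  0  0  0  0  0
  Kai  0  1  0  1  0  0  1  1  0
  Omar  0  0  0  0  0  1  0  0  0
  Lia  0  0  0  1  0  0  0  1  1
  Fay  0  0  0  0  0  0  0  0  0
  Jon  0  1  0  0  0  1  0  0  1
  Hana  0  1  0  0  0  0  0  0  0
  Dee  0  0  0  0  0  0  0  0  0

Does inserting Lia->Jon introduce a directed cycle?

No

Adding Lia→Jon creates a cycle iff Jon can already reach Lia.
Explore from Jon: no path reaches Lia. The graph stays acyclic.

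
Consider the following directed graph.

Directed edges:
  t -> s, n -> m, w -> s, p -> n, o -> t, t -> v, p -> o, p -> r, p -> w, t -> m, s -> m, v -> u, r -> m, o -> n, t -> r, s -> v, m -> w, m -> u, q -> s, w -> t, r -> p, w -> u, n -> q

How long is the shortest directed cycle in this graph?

2

For each vertex v, BFS finds the shortest path from v back to v.
The shortest such closed walk is p → r → p, length 2.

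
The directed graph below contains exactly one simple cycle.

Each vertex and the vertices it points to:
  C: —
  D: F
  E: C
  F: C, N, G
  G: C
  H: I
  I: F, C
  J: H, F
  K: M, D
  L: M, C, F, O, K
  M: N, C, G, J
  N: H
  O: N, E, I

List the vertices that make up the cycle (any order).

DFS with gray/black marking from H:
H gray
  I gray
    F gray
      C gray
      C black
      N gray
        N→H: H is gray → back edge
Back edge closes the cycle H → I → F → N → H; its vertices are {F, H, I, N}.

F, H, I, N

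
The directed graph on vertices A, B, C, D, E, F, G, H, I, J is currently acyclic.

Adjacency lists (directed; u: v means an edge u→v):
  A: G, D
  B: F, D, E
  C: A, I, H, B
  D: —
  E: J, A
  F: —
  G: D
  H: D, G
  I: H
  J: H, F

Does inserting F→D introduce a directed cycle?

No

Adding F→D creates a cycle iff D can already reach F.
Explore from D: no path reaches F. The graph stays acyclic.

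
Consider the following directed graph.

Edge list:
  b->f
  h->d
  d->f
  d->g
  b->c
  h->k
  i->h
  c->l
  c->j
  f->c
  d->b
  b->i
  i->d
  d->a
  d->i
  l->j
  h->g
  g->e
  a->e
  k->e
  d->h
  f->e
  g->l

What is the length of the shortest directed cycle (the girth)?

2

For each vertex v, BFS finds the shortest path from v back to v.
The shortest such closed walk is d → i → d, length 2.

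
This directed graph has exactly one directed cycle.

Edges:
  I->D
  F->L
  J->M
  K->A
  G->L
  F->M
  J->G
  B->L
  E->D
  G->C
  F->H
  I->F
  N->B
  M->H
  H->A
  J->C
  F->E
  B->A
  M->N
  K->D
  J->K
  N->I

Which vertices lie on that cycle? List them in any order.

F, I, M, N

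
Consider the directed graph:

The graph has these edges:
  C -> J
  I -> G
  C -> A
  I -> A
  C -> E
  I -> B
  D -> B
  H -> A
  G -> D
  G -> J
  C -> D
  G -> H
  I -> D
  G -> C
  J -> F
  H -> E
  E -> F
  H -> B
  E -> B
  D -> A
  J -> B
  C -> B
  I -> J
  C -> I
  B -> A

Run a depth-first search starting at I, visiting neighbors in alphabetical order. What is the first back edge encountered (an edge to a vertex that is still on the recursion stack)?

C->I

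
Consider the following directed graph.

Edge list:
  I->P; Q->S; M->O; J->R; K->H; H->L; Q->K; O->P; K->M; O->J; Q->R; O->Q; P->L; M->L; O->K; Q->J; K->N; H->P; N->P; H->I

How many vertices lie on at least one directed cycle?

4

A vertex is on a directed cycle iff it belongs to a strongly connected component of size ≥ 2 (or has a self-loop).
The vertices on cycles are {K, M, O, Q} — 4 in total.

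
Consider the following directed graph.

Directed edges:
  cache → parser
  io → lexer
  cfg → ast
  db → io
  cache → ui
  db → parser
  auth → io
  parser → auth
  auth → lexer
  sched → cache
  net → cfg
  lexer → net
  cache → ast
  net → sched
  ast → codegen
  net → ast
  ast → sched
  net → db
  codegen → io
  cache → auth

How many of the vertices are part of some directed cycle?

11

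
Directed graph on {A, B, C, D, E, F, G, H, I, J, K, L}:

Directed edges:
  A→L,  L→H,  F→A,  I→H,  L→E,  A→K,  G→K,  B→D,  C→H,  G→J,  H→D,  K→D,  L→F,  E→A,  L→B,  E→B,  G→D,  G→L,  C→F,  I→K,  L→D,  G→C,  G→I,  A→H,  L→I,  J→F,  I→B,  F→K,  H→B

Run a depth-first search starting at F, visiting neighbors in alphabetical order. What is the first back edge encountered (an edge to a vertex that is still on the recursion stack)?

E->A

DFS from F (visiting neighbors in alphabetical order); mark gray on enter, black on exit:
F gray
  A gray
    H gray
      B gray
        D gray
        D black
      B black
      H→D: D black — skip
    H black
    K gray
      K→D: D black — skip
    K black
    L gray
      L→B: B black — skip
      L→D: D black — skip
      E gray
        E→A: A is gray → back edge
First back edge: E → A.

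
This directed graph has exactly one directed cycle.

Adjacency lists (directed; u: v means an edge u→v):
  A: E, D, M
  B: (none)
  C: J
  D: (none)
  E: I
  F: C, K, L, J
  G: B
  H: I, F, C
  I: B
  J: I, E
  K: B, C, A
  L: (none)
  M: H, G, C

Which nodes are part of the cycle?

A, F, H, K, M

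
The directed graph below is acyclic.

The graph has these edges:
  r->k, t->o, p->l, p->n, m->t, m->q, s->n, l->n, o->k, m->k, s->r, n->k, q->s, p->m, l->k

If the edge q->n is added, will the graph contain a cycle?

Adding q→n creates a cycle iff n can already reach q.
Explore from n: no path reaches q. The graph stays acyclic.

No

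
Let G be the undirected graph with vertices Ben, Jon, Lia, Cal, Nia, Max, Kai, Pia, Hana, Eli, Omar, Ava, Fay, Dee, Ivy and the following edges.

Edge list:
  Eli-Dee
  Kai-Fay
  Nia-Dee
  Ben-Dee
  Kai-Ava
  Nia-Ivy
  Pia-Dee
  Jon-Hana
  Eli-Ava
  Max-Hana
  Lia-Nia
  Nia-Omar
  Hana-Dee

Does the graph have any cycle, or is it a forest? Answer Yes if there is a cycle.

No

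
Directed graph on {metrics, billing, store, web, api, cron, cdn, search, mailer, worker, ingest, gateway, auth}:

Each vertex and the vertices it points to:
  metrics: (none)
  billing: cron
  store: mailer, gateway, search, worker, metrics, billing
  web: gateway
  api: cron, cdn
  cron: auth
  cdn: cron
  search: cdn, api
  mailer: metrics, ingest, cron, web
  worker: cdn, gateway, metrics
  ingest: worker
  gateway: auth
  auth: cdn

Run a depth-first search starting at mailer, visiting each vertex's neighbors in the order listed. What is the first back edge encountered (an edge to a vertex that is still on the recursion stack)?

DFS from mailer (visiting each vertex's neighbors in the order listed); mark gray on enter, black on exit:
mailer gray
  metrics gray
  metrics black
  ingest gray
    worker gray
      cdn gray
        cron gray
          auth gray
            auth→cdn: cdn is gray → back edge
First back edge: auth → cdn.

auth->cdn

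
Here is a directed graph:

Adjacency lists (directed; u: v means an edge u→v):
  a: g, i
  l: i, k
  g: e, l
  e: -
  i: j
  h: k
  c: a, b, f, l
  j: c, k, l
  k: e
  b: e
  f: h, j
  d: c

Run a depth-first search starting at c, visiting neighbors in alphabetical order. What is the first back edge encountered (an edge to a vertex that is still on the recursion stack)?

j->c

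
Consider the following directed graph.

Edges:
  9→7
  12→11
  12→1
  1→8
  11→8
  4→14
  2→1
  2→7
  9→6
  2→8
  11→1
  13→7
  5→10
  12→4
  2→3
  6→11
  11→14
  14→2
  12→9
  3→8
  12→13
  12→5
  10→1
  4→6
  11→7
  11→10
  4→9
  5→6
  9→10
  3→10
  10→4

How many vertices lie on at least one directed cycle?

A vertex is on a directed cycle iff it belongs to a strongly connected component of size ≥ 2 (or has a self-loop).
The vertices on cycles are {2, 3, 4, 6, 9, 10, 11, 14} — 8 in total.

8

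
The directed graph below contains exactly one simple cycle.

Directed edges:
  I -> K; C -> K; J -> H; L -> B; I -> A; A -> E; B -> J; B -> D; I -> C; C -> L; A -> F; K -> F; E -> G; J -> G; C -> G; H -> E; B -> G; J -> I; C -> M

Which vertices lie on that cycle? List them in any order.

DFS with gray/black marking from B:
B gray
  G gray
  G black
  D gray
  D black
  J gray
    H gray
      E gray
        E→G: G black — skip
      E black
    H black
    I gray
      A gray
        F gray
        F black
        A→E: E black — skip
      A black
      K gray
        K→F: F black — skip
      K black
      C gray
        M gray
        M black
        C→G: G black — skip
        C→K: K black — skip
        L gray
          L→B: B is gray → back edge
Back edge closes the cycle B → J → I → C → L → B; its vertices are {B, C, I, J, L}.

B, C, I, J, L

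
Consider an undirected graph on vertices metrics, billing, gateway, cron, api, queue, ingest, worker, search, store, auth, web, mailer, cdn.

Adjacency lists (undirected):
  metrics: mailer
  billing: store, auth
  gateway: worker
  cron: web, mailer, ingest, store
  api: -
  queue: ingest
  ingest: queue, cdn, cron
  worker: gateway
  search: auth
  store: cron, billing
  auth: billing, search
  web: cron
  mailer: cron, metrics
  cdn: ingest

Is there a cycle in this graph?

No

DFS, tracking each vertex's parent; an edge to a visited non-parent vertex closes a cycle.
Start from mailer:
visit mailer (parent –)
  visit cron (parent mailer)
    visit web (parent cron)
      web–cron: parent, skip
    cron–mailer: parent, skip
    visit ingest (parent cron)
      visit queue (parent ingest)
        queue–ingest: parent, skip
      visit cdn (parent ingest)
        cdn–ingest: parent, skip
      ingest–cron: parent, skip
    visit store (parent cron)
      store–cron: parent, skip
      visit billing (parent store)
        billing–store: parent, skip
        visit auth (parent billing)
          auth–billing: parent, skip
          visit search (parent auth)
            search–auth: parent, skip
  visit metrics (parent mailer)
    metrics–mailer: parent, skip
visit gateway (parent –)
  visit worker (parent gateway)
    worker–gateway: parent, skip
visit api (parent –)
No non-parent visited neighbor found — the graph is a forest.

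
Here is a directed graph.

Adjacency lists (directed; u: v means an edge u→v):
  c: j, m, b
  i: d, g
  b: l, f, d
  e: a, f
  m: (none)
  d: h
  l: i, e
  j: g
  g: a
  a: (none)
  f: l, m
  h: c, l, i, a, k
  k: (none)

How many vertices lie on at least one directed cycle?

A vertex is on a directed cycle iff it belongs to a strongly connected component of size ≥ 2 (or has a self-loop).
The vertices on cycles are {b, c, d, e, f, h, i, l} — 8 in total.

8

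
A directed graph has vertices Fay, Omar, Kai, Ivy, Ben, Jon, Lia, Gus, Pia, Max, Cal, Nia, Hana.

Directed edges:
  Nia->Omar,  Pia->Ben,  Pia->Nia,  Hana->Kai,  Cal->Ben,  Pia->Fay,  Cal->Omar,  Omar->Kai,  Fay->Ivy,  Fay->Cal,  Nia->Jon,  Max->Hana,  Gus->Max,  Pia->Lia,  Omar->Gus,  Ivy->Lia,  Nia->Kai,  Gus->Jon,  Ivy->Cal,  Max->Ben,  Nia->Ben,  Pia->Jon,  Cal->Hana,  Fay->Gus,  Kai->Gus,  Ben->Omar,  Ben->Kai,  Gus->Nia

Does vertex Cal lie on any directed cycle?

No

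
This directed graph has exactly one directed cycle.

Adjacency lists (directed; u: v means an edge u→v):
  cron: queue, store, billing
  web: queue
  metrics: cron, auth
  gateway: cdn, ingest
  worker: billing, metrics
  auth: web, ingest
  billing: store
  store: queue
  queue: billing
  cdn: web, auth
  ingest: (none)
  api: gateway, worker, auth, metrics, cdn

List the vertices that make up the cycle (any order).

queue, store, billing

DFS with gray/black marking from billing:
billing gray
  store gray
    queue gray
      queue→billing: billing is gray → back edge
Back edge closes the cycle billing → store → queue → billing; its vertices are {queue, store, billing}.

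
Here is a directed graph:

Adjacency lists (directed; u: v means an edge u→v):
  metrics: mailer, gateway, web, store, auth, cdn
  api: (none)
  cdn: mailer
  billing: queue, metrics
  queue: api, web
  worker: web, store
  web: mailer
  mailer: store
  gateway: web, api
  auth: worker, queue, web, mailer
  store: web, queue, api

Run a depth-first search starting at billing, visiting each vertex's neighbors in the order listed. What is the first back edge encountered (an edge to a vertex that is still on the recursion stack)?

store->web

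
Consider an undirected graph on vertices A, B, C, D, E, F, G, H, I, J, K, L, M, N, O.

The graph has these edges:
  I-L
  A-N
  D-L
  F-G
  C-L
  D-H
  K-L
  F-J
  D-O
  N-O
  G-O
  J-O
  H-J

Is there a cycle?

Yes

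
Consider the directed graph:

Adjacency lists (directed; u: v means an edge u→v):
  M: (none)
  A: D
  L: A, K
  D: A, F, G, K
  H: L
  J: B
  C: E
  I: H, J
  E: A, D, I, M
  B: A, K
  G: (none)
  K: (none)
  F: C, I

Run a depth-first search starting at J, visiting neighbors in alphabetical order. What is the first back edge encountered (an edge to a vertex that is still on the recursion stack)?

D→A

DFS from J (visiting neighbors in alphabetical order); mark gray on enter, black on exit:
J gray
  B gray
    A gray
      D gray
        D→A: A is gray → back edge
First back edge: D → A.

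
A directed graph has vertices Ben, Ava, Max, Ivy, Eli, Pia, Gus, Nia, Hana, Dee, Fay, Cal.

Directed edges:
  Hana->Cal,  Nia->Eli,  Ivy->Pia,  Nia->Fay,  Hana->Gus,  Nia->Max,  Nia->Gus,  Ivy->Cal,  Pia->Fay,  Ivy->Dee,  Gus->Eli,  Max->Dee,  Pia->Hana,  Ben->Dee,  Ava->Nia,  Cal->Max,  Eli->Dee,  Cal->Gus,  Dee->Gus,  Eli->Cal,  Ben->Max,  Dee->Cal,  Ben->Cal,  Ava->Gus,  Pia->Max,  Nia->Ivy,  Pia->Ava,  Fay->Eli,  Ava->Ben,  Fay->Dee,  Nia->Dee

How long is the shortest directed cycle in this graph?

3

For each vertex v, BFS finds the shortest path from v back to v.
The shortest such closed walk is Max → Dee → Cal → Max, length 3.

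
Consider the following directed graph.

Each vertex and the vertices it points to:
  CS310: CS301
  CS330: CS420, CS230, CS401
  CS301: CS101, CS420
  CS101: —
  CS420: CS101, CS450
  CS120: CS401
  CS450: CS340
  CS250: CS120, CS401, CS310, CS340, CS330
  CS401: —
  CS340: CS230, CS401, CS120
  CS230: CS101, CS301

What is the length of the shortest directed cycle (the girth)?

5

For each vertex v, BFS finds the shortest path from v back to v.
The shortest such closed walk is CS420 → CS450 → CS340 → CS230 → CS301 → CS420, length 5.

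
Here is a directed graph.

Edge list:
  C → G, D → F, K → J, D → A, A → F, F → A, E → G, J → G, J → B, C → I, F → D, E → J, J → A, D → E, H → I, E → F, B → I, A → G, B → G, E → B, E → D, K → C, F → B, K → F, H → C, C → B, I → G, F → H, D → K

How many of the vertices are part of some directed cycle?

A vertex is on a directed cycle iff it belongs to a strongly connected component of size ≥ 2 (or has a self-loop).
The vertices on cycles are {A, D, E, F, J, K} — 6 in total.

6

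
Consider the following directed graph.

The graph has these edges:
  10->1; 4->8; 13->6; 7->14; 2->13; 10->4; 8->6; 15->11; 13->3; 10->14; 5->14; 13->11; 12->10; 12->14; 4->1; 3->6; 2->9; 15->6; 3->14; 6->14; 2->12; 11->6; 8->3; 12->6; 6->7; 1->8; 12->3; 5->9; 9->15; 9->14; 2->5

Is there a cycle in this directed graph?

No

DFS with white/gray/black marking, starting from 9:
9 gray
  15 gray
    11 gray
      6 gray
        7 gray
          14 gray
          14 black
        7 black
        6→14: 14 black — skip
      6 black
    11 black
    15→6: 6 black — skip
  15 black
  9→14: 14 black — skip
9 black
5 gray
  5→9: 9 black — skip
  5→14: 14 black — skip
5 black
1 gray
  8 gray
    8→6: 6 black — skip
    3 gray
      3→14: 14 black — skip
      3→6: 6 black — skip
    3 black
  8 black
1 black
13 gray
  13→11: 11 black — skip
  13→3: 3 black — skip
  13→6: 6 black — skip
13 black
2 gray
  12 gray
    12→14: 14 black — skip
    12→6: 6 black — skip
    10 gray
      10→1: 1 black — skip
      4 gray
        4→8: 8 black — skip
        4→1: 1 black — skip
      4 black
      10→14: 14 black — skip
    10 black
    12→3: 3 black — skip
  12 black
  2→9: 9 black — skip
  2→5: 5 black — skip
  2→13: 13 black — skip
2 black
Every edge goes to a white or black vertex — no back edge, so the graph is acyclic.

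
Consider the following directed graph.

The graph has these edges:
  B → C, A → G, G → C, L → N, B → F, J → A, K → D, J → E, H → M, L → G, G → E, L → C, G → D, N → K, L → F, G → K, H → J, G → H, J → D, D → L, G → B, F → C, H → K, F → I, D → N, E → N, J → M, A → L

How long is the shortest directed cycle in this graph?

For each vertex v, BFS finds the shortest path from v back to v.
The shortest such closed walk is L → G → D → L, length 3.

3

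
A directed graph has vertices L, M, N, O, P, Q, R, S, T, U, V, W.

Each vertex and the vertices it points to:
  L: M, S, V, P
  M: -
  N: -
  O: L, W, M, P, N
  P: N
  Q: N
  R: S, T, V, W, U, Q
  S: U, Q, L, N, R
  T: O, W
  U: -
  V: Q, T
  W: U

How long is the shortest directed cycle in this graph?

For each vertex v, BFS finds the shortest path from v back to v.
The shortest such closed walk is S → R → S, length 2.

2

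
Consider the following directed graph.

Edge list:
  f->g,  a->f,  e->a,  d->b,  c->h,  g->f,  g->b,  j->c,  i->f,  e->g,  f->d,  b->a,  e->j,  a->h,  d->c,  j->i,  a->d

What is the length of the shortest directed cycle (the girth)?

2

For each vertex v, BFS finds the shortest path from v back to v.
The shortest such closed walk is g → f → g, length 2.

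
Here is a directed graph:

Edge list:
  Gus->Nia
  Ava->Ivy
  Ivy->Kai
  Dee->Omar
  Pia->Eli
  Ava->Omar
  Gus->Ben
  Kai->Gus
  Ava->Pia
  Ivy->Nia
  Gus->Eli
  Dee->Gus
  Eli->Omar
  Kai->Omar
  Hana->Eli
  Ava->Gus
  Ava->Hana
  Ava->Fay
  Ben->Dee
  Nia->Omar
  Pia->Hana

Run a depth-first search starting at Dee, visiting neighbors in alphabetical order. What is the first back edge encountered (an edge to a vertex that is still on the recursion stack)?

DFS from Dee (visiting neighbors in alphabetical order); mark gray on enter, black on exit:
Dee gray
  Gus gray
    Ben gray
      Ben→Dee: Dee is gray → back edge
First back edge: Ben → Dee.

Ben->Dee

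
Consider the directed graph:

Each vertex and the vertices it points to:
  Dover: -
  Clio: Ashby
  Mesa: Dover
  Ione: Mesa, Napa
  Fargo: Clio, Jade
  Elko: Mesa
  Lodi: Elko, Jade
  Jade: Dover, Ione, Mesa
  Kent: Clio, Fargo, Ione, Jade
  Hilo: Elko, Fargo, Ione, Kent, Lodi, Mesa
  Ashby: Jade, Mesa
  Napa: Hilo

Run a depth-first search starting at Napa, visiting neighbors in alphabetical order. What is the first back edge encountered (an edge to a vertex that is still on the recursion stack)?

DFS from Napa (visiting neighbors in alphabetical order); mark gray on enter, black on exit:
Napa gray
  Hilo gray
    Elko gray
      Mesa gray
        Dover gray
        Dover black
      Mesa black
    Elko black
    Fargo gray
      Clio gray
        Ashby gray
          Jade gray
            Jade→Dover: Dover black — skip
            Ione gray
              Ione→Mesa: Mesa black — skip
              Ione→Napa: Napa is gray → back edge
First back edge: Ione → Napa.

Ione→Napa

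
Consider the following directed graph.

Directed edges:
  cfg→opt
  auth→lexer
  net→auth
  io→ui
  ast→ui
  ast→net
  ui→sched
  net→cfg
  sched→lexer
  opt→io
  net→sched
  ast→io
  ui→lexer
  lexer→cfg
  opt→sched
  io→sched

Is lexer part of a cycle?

lexer is on a cycle iff lexer can reach itself via ≥1 edge.
lexer → cfg → opt → sched → lexer — yes.

Yes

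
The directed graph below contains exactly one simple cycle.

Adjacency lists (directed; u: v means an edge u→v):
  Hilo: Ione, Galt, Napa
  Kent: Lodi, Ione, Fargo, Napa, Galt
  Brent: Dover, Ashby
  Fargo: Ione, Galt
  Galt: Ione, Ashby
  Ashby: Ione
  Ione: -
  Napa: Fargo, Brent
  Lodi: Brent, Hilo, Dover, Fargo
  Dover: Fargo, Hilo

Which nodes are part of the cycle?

Hilo, Napa, Brent, Dover

DFS with gray/black marking from Napa:
Napa gray
  Fargo gray
    Ione gray
    Ione black
    Galt gray
      Galt→Ione: Ione black — skip
      Ashby gray
        Ashby→Ione: Ione black — skip
      Ashby black
    Galt black
  Fargo black
  Brent gray
    Dover gray
      Dover→Fargo: Fargo black — skip
      Hilo gray
        Hilo→Ione: Ione black — skip
        Hilo→Galt: Galt black — skip
        Hilo→Napa: Napa is gray → back edge
Back edge closes the cycle Napa → Brent → Dover → Hilo → Napa; its vertices are {Hilo, Napa, Brent, Dover}.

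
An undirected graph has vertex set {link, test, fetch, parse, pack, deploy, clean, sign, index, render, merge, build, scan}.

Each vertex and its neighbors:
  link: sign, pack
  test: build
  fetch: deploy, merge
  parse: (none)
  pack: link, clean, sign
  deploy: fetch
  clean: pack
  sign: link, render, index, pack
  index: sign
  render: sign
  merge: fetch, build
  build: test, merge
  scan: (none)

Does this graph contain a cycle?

Yes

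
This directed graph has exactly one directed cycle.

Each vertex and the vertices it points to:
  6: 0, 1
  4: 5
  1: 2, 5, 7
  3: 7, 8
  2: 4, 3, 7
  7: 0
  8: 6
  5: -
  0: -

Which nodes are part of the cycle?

1, 2, 3, 6, 8

DFS with gray/black marking from 1:
1 gray
  2 gray
    4 gray
      5 gray
      5 black
    4 black
    3 gray
      7 gray
        0 gray
        0 black
      7 black
      8 gray
        6 gray
          6→0: 0 black — skip
          6→1: 1 is gray → back edge
Back edge closes the cycle 1 → 2 → 3 → 8 → 6 → 1; its vertices are {1, 2, 3, 6, 8}.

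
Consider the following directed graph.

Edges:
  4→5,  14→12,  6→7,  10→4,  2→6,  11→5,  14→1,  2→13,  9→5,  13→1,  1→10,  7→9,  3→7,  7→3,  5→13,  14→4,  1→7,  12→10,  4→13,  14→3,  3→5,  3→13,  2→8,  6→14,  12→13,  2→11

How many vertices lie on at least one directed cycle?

A vertex is on a directed cycle iff it belongs to a strongly connected component of size ≥ 2 (or has a self-loop).
The vertices on cycles are {1, 3, 4, 5, 7, 9, 10, 13} — 8 in total.

8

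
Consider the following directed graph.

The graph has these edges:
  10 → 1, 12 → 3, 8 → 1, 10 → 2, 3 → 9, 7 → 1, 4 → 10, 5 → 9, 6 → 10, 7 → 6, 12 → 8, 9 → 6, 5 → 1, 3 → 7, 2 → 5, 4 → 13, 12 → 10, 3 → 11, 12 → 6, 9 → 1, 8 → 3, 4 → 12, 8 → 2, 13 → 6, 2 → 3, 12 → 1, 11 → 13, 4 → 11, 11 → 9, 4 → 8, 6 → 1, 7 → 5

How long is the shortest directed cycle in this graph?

For each vertex v, BFS finds the shortest path from v back to v.
The shortest such closed walk is 10 → 2 → 3 → 9 → 6 → 10, length 5.

5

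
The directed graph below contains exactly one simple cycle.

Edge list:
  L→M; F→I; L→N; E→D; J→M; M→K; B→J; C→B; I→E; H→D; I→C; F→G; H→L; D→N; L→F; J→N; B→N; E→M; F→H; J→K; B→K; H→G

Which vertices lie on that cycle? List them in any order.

DFS with gray/black marking from F:
F gray
  H gray
    G gray
    G black
    D gray
      N gray
      N black
    D black
    L gray
      L→N: N black — skip
      L→F: F is gray → back edge
Back edge closes the cycle F → H → L → F; its vertices are {F, H, L}.

F, H, L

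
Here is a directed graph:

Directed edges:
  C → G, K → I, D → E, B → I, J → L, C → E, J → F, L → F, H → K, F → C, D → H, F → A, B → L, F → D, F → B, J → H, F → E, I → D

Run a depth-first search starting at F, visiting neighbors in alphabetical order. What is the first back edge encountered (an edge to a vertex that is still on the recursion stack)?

DFS from F (visiting neighbors in alphabetical order); mark gray on enter, black on exit:
F gray
  A gray
  A black
  B gray
    I gray
      D gray
        E gray
        E black
        H gray
          K gray
            K→I: I is gray → back edge
First back edge: K → I.

K->I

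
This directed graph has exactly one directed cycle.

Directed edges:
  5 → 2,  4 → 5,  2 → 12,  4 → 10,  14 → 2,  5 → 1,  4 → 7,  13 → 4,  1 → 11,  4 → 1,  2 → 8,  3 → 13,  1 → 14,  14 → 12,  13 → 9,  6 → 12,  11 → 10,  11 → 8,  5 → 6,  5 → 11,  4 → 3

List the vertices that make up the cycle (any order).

DFS with gray/black marking from 13:
13 gray
  4 gray
    5 gray
      2 gray
        8 gray
        8 black
        12 gray
        12 black
      2 black
      1 gray
        14 gray
          14→12: 12 black — skip
          14→2: 2 black — skip
        14 black
        11 gray
          11→8: 8 black — skip
          10 gray
          10 black
        11 black
      1 black
      6 gray
        6→12: 12 black — skip
      6 black
      5→11: 11 black — skip
    5 black
    4→10: 10 black — skip
    4→1: 1 black — skip
    7 gray
    7 black
    3 gray
      3→13: 13 is gray → back edge
Back edge closes the cycle 13 → 4 → 3 → 13; its vertices are {3, 4, 13}.

3, 4, 13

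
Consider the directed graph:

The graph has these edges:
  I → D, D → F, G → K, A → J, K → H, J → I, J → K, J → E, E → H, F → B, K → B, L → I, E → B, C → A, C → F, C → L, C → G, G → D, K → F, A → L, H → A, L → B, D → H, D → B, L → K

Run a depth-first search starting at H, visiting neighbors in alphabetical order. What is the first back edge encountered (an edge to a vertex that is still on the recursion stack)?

E->H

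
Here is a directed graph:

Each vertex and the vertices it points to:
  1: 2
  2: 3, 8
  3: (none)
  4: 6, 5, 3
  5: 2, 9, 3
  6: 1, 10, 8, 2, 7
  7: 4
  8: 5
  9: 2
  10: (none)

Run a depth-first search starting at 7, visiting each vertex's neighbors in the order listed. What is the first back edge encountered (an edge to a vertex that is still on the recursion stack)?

5→2

DFS from 7 (visiting each vertex's neighbors in the order listed); mark gray on enter, black on exit:
7 gray
  4 gray
    6 gray
      1 gray
        2 gray
          3 gray
          3 black
          8 gray
            5 gray
              5→2: 2 is gray → back edge
First back edge: 5 → 2.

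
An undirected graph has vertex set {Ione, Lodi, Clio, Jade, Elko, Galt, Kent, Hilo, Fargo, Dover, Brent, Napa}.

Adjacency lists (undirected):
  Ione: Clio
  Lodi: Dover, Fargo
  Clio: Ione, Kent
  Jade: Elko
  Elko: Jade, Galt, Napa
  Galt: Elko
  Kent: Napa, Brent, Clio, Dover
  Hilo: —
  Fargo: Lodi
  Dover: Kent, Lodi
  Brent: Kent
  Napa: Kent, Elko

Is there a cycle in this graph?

DFS, tracking each vertex's parent; an edge to a visited non-parent vertex closes a cycle.
Start from Galt:
visit Galt (parent –)
  visit Elko (parent Galt)
    visit Jade (parent Elko)
      Jade–Elko: parent, skip
    Elko–Galt: parent, skip
    visit Napa (parent Elko)
      visit Kent (parent Napa)
        Kent–Napa: parent, skip
        visit Brent (parent Kent)
          Brent–Kent: parent, skip
        visit Clio (parent Kent)
          visit Ione (parent Clio)
            Ione–Clio: parent, skip
          Clio–Kent: parent, skip
        visit Dover (parent Kent)
          Dover–Kent: parent, skip
          visit Lodi (parent Dover)
            Lodi–Dover: parent, skip
            visit Fargo (parent Lodi)
              Fargo–Lodi: parent, skip
      Napa–Elko: parent, skip
visit Hilo (parent –)
No non-parent visited neighbor found — the graph is a forest.

No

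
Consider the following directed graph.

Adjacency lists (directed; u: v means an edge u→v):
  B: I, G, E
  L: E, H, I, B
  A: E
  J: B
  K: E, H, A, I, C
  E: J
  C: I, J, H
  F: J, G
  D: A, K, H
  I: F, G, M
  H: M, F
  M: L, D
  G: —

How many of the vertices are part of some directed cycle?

A vertex is on a directed cycle iff it belongs to a strongly connected component of size ≥ 2 (or has a self-loop).
The vertices on cycles are {A, B, C, D, E, F, H, I, J, K, L, M} — 12 in total.

12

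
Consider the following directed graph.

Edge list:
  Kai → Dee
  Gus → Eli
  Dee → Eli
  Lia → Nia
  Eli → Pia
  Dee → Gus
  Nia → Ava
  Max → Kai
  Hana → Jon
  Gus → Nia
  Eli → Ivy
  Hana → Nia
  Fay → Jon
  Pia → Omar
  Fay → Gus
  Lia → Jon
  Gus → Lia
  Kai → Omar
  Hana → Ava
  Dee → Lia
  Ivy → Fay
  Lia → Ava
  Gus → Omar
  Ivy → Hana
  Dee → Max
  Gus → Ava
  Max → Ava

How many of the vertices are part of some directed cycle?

7

A vertex is on a directed cycle iff it belongs to a strongly connected component of size ≥ 2 (or has a self-loop).
The vertices on cycles are {Dee, Eli, Fay, Gus, Ivy, Kai, Max} — 7 in total.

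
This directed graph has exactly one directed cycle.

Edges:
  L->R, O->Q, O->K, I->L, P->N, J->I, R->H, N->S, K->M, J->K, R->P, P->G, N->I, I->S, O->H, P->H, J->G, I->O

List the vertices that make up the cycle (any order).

DFS with gray/black marking from I:
I gray
  L gray
    R gray
      P gray
        N gray
          S gray
          S black
          N→I: I is gray → back edge
Back edge closes the cycle I → L → R → P → N → I; its vertices are {I, L, N, P, R}.

I, L, N, P, R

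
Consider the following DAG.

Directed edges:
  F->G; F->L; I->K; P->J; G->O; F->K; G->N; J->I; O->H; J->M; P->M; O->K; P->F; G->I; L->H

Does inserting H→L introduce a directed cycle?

Adding H→L creates a cycle iff L can already reach H.
Path from L: L → H.
So L → … → H → L is a cycle.

Yes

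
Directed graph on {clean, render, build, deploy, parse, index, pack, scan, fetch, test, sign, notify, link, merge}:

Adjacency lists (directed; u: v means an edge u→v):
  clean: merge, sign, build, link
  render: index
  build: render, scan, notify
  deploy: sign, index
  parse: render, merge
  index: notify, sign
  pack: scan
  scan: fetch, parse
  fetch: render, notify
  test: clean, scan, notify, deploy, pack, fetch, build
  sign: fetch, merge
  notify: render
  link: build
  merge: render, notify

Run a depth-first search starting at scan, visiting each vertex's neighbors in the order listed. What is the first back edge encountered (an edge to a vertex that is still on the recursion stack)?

DFS from scan (visiting each vertex's neighbors in the order listed); mark gray on enter, black on exit:
scan gray
  fetch gray
    render gray
      index gray
        notify gray
          notify→render: render is gray → back edge
First back edge: notify → render.

notify→render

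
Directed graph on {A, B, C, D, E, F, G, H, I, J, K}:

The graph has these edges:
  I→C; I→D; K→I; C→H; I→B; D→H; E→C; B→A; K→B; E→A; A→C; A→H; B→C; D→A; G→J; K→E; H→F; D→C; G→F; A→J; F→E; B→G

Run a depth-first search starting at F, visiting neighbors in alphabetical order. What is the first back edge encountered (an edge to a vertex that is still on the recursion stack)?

DFS from F (visiting neighbors in alphabetical order); mark gray on enter, black on exit:
F gray
  E gray
    A gray
      C gray
        H gray
          H→F: F is gray → back edge
First back edge: H → F.

H→F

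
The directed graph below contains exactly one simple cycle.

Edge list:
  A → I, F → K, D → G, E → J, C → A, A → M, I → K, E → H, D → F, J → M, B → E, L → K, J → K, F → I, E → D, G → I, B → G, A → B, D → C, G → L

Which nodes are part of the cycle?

DFS with gray/black marking from E:
E gray
  H gray
  H black
  D gray
    F gray
      I gray
        K gray
        K black
      I black
      F→K: K black — skip
    F black
    C gray
      A gray
        A→I: I black — skip
        M gray
        M black
        B gray
          G gray
            L gray
              L→K: K black — skip
            L black
            G→I: I black — skip
          G black
          B→E: E is gray → back edge
Back edge closes the cycle E → D → C → A → B → E; its vertices are {A, B, C, D, E}.

A, B, C, D, E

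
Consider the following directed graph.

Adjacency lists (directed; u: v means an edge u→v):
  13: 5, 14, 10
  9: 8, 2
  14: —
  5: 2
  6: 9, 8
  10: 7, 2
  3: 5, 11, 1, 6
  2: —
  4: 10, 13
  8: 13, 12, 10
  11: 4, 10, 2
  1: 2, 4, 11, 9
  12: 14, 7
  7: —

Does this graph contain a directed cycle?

No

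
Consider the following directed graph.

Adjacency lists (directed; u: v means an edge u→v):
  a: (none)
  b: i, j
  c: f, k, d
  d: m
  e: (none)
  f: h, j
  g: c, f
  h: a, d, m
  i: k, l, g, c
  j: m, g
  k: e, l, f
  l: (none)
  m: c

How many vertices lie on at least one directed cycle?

8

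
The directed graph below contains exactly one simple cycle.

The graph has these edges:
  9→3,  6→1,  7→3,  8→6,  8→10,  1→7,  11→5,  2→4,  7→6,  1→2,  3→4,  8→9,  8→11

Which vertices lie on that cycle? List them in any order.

1, 6, 7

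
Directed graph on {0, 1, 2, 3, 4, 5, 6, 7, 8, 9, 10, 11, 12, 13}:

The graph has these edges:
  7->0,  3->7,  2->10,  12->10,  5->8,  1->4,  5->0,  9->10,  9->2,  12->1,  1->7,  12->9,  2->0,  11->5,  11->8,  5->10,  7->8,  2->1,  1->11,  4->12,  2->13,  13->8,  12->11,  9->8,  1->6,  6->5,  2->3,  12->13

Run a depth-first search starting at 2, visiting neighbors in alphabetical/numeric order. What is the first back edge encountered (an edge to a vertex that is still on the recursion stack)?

12->1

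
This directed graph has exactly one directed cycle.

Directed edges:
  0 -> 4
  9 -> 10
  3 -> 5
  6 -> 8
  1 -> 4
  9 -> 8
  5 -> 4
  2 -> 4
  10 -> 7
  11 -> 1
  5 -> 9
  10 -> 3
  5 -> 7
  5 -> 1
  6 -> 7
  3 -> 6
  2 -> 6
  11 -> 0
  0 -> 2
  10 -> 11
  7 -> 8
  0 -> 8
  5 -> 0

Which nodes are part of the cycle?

3, 5, 9, 10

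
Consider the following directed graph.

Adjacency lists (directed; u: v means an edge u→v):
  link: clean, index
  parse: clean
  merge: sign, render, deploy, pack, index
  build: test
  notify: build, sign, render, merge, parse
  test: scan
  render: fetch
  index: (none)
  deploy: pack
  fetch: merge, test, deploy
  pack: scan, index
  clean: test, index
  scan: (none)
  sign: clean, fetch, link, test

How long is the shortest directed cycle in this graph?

3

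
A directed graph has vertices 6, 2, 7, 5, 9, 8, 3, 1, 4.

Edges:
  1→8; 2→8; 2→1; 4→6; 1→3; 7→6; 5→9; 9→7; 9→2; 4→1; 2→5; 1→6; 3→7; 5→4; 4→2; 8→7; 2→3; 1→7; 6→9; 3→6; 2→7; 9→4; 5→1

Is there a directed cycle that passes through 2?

Yes

2 is on a cycle iff 2 can reach itself via ≥1 edge.
2 → 5 → 9 → 2 — yes.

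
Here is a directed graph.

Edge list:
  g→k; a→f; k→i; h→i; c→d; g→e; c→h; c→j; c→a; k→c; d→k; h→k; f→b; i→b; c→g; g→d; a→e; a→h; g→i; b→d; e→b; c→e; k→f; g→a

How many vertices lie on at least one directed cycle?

10

A vertex is on a directed cycle iff it belongs to a strongly connected component of size ≥ 2 (or has a self-loop).
The vertices on cycles are {a, b, c, d, e, f, g, h, i, k} — 10 in total.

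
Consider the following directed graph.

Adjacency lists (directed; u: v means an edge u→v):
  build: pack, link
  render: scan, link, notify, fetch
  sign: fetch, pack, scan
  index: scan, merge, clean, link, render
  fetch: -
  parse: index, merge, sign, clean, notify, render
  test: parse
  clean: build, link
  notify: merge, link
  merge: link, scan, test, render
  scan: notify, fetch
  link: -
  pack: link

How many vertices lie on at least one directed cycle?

A vertex is on a directed cycle iff it belongs to a strongly connected component of size ≥ 2 (or has a self-loop).
The vertices on cycles are {scan, sign, test, index, merge, parse, notify, render} — 8 in total.

8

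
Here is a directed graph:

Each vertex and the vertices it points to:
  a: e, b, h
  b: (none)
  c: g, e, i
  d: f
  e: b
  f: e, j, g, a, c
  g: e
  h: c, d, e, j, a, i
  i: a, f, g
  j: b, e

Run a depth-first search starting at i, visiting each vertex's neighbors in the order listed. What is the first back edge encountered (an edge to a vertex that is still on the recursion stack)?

c→i

DFS from i (visiting each vertex's neighbors in the order listed); mark gray on enter, black on exit:
i gray
  a gray
    e gray
      b gray
      b black
    e black
    a→b: b black — skip
    h gray
      c gray
        g gray
          g→e: e black — skip
        g black
        c→e: e black — skip
        c→i: i is gray → back edge
First back edge: c → i.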